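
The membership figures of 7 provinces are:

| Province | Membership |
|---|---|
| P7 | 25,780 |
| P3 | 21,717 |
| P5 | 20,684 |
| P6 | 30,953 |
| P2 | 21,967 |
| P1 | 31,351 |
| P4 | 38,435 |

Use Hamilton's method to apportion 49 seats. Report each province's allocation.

P7 7, P3 5, P5 5, P6 8, P2 6, P1 8, P4 10

Total 190887; standard divisor 190887/49 ≈ 3895.653.
Standard quotas: P7 6.6176, P3 5.5747, P5 5.3095, P6 7.9455, P2 5.6388, P1 8.0477, P4 9.8661.
Lower quotas: P7 6, P3 5, P5 5, P6 7, P2 5, P1 8, P4 9 (sum 45, leaving 4 seats).
Remainders in descending order: P6 0.9455, P4 0.8661, P2 0.6388, P7 0.6176, P3 0.5747, P5 0.3095, P1 0.0477.
Largest remainders: P6, P4, P2, P7 receive the extra seats.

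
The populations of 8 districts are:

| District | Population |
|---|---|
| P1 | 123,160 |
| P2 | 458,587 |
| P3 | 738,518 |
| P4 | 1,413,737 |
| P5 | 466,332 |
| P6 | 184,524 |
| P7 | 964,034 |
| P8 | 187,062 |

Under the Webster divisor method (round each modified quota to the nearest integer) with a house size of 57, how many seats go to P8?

Standard divisor 4535954/57 ≈ 79578.14; standard quotas: P1 1.548, P2 5.763, P3 9.280, P4 17.765, P5 5.860, P6 2.319, P7 12.114, P8 2.351.
Rounding to the nearest integer gives P1 2, P2 6, P3 9, P4 18, P5 6, P6 2, P7 12, P8 2 — total 57, matching the house size, so no adjustment is needed.
P8 receives 2.

2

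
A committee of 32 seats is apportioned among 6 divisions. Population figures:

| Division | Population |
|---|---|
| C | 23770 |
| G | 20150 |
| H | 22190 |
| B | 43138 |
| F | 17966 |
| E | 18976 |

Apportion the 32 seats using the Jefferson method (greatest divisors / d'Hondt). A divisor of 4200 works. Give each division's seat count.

With modified divisor 4200: modified quotas C 5.660, G 4.798, H 5.283, B 10.271, F 4.278, E 4.518.
Rounding down: C 5, G 4, H 5, B 10, F 4, E 4 (total 32).

C: 5, G: 4, H: 5, B: 10, F: 4, E: 4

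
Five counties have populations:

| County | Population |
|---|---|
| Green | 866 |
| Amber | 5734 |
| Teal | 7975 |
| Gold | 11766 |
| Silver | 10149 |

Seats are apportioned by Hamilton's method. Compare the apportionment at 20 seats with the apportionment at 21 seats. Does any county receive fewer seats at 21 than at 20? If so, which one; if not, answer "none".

Green

At 20 seats: Green 1, Amber 3, Teal 4, Gold 6, Silver 6.
At 21 seats: Green 0, Amber 3, Teal 5, Gold 7, Silver 6.
Green drops from 1 to 0.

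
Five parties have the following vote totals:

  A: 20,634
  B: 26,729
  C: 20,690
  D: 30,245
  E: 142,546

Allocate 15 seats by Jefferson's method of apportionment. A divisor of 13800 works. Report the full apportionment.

A 1, B 1, C 1, D 2, E 10

With modified divisor 13800: modified quotas A 1.495, B 1.937, C 1.499, D 2.192, E 10.329.
Rounding down: A 1, B 1, C 1, D 2, E 10 (total 15).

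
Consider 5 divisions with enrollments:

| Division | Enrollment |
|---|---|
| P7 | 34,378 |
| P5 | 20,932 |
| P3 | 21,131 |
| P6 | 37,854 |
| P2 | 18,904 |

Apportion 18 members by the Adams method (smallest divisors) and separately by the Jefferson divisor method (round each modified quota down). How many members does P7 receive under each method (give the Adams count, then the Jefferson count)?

Adams: P7 4, P5 3, P3 3, P6 5, P2 3.
Jefferson: P7 5, P5 3, P3 3, P6 5, P2 2.
P7 gets 4 under Adams and 5 under Jefferson.

4 and 5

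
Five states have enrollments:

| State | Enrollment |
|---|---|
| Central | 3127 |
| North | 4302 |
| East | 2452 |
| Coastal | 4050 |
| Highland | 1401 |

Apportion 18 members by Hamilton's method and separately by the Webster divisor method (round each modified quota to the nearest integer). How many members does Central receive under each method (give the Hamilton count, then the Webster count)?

Hamilton: Central 4, North 5, East 3, Coastal 5, Highland 1.
Webster: Central 3, North 5, East 3, Coastal 5, Highland 2.
Central gets 4 under Hamilton and 3 under Webster.

4 and 3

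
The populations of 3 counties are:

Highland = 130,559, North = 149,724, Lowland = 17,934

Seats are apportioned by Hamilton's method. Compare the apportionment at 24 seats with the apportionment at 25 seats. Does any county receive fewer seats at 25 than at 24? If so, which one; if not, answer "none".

none

At 24 seats: Highland 11, North 12, Lowland 1.
At 25 seats: Highland 11, North 13, Lowland 1.
No county's allocation decreased.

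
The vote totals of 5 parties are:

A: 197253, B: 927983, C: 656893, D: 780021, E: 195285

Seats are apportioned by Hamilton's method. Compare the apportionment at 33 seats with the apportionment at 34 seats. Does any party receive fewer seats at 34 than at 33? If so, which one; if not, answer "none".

A

At 33 seats: A 3, B 11, C 8, D 9, E 2.
At 34 seats: A 2, B 12, C 8, D 10, E 2.
A drops from 3 to 2.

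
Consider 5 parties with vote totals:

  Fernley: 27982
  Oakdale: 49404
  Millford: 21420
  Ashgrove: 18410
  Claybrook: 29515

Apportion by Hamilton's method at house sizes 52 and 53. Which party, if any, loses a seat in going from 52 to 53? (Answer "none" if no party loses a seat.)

Ashgrove

At 52 seats: Fernley 10, Oakdale 17, Millford 8, Ashgrove 7, Claybrook 10.
At 53 seats: Fernley 10, Oakdale 18, Millford 8, Ashgrove 6, Claybrook 11.
Ashgrove drops from 7 to 6.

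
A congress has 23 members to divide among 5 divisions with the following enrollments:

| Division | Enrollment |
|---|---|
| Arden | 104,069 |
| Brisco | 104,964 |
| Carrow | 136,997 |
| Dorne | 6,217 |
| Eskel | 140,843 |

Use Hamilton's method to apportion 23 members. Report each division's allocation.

The standard divisor is 493090/23 ≈ 21438.696.
Standard quotas: Arden 4.8543, Brisco 4.8960, Carrow 6.3902, Dorne 0.2900, Eskel 6.5696.
Lower quotas: Arden 4, Brisco 4, Carrow 6, Dorne 0, Eskel 6 (sum 20, leaving 3 seats).
Remainders in descending order: Brisco 0.8960, Arden 0.8543, Eskel 0.5696, Carrow 0.3902, Dorne 0.2900.
Largest remainders: Brisco, Arden, Eskel receive the extra seats.

Arden 5; Brisco 5; Carrow 6; Dorne 0; Eskel 7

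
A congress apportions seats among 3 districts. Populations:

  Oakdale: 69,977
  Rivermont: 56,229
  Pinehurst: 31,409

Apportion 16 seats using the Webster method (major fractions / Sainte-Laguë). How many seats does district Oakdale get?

Standard divisor 157615/16 ≈ 9850.938; standard quotas: Oakdale 7.104, Rivermont 5.708, Pinehurst 3.188.
Rounding to the nearest integer gives Oakdale 7, Rivermont 6, Pinehurst 3 — total 16, matching the house size, so no adjustment is needed.
Oakdale receives 7.

7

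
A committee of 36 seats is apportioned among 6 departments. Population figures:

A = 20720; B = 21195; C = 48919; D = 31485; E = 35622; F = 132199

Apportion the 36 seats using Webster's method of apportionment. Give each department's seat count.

A 3, B 3, C 6, D 4, E 4, F 16

Standard divisor 290140/36 ≈ 8059.444; standard quotas: A 2.571, B 2.630, C 6.070, D 3.907, E 4.420, F 16.403.
Rounding to the nearest integer gives A 3, B 3, C 6, D 4, E 4, F 16 — total 36, matching the house size, so no adjustment is needed.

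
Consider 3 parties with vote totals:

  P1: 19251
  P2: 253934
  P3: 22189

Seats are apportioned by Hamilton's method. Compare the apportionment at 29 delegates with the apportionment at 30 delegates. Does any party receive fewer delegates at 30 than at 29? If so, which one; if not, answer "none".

none

At 29 seats: P1 2, P2 25, P3 2.
At 30 seats: P1 2, P2 26, P3 2.
No party's allocation decreased.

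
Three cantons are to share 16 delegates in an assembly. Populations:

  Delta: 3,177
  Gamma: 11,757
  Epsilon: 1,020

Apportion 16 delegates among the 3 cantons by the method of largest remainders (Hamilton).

Delta 3, Gamma 12, Epsilon 1

Standard divisor: 15954 ÷ 16 ≈ 997.125.
Standard quotas: Delta 3.1862, Gamma 11.7909, Epsilon 1.0229.
Lower quotas: Delta 3, Gamma 11, Epsilon 1 (sum 15, leaving 1 seat).
Remainders in descending order: Gamma 0.7909, Delta 0.1862, Epsilon 0.0229.
The surplus seat goes to Gamma.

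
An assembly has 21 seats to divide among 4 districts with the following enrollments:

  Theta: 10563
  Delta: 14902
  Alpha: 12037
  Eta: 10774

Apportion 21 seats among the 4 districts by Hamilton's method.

Theta 5, Delta 6, Alpha 5, Eta 5

Standard divisor: 48276 ÷ 21 ≈ 2298.857.
Standard quotas: Theta 4.5949, Delta 6.4824, Alpha 5.2361, Eta 4.6867.
Lower quotas: Theta 4, Delta 6, Alpha 5, Eta 4 (sum 19, leaving 2 seats).
Remainders in descending order: Eta 0.6867, Theta 0.5949, Delta 0.4824, Alpha 0.2361.
The surplus seats go to Eta, Theta.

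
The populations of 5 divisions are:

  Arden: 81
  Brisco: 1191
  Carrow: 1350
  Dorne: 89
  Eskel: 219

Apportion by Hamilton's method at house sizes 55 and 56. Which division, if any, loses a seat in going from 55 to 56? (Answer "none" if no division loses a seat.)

At 55 seats: Arden 2, Brisco 22, Carrow 25, Dorne 2, Eskel 4.
At 56 seats: Arden 1, Brisco 23, Carrow 26, Dorne 2, Eskel 4.
Arden drops from 2 to 1.

Arden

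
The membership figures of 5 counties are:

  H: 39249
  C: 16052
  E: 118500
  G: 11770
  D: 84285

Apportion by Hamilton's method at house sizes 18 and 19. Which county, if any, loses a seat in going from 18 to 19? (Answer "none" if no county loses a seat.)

At 18 seats: H 2, C 1, E 8, G 1, D 6.
At 19 seats: H 3, C 1, E 8, G 1, D 6.
No county's allocation decreased.

none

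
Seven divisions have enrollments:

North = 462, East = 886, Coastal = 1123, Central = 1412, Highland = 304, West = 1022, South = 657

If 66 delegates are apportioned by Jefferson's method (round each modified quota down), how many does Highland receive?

Standard divisor 5866/66 ≈ 88.879; standard quotas: North 5.198, East 9.969, Coastal 12.635, Central 15.887, Highland 3.420, West 11.499, South 7.392.
Rounding down gives 5, 9, 12, 15, 3, 11, 7 = 62 seats, so the divisor must be adjusted.
With modified divisor 84: modified quotas North 5.500, East 10.548, Coastal 13.369, Central 16.810, Highland 3.619, West 12.167, South 7.821.
Rounding down: North 5, East 10, Coastal 13, Central 16, Highland 3, West 12, South 7 (total 66).
Highland receives 3.

3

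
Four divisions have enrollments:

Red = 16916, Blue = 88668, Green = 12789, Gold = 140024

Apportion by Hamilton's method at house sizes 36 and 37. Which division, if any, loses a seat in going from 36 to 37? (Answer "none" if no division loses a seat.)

At 36 seats: Red 2, Blue 12, Green 2, Gold 20.
At 37 seats: Red 2, Blue 13, Green 2, Gold 20.
No division's allocation decreased.

none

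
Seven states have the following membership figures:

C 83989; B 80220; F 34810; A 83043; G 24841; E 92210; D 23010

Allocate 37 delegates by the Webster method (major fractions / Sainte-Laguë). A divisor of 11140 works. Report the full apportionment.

C 8, B 7, F 3, A 7, G 2, E 8, D 2

With modified divisor 11140: modified quotas C 7.539, B 7.201, F 3.125, A 7.454, G 2.230, E 8.277, D 2.066.
Rounding to the nearest integer: C 8, B 7, F 3, A 7, G 2, E 8, D 2 (total 37).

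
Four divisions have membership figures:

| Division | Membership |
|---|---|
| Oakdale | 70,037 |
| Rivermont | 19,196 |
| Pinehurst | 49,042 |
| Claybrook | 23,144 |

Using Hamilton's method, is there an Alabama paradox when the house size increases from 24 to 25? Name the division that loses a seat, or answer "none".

At 24 seats: Oakdale 10, Rivermont 3, Pinehurst 7, Claybrook 4.
At 25 seats: Oakdale 11, Rivermont 3, Pinehurst 8, Claybrook 3.
Claybrook drops from 4 to 3.

Claybrook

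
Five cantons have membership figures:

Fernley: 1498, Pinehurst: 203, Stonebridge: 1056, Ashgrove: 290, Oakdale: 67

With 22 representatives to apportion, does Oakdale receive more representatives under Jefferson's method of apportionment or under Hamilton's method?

Jefferson: Fernley 11, Pinehurst 1, Stonebridge 8, Ashgrove 2, Oakdale 0.
Hamilton: Fernley 11, Pinehurst 1, Stonebridge 7, Ashgrove 2, Oakdale 1.
Oakdale gets 0 under Jefferson and 1 under Hamilton.

Hamilton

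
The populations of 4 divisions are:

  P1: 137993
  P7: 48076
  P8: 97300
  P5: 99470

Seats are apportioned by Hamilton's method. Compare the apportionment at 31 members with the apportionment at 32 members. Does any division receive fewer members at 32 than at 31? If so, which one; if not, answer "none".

none

At 31 seats: P1 11, P7 4, P8 8, P5 8.
At 32 seats: P1 12, P7 4, P8 8, P5 8.
No division's allocation decreased.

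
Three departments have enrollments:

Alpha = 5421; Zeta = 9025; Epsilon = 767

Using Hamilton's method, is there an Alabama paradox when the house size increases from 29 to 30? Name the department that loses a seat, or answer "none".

At 29 seats: Alpha 10, Zeta 17, Epsilon 2.
At 30 seats: Alpha 11, Zeta 18, Epsilon 1.
Epsilon drops from 2 to 1.

Epsilon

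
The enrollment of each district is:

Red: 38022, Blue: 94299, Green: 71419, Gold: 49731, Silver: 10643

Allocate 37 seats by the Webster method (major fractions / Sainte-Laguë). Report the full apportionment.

Red: 5, Blue: 13, Green: 10, Gold: 7, Silver: 2

Standard divisor 264114/37 ≈ 7138.216; standard quotas: Red 5.327, Blue 13.210, Green 10.005, Gold 6.967, Silver 1.491.
Rounding to the nearest integer gives 5, 13, 10, 7, 1 = 36 seats, so the divisor must be adjusted.
With modified divisor 7000: modified quotas Red 5.432, Blue 13.471, Green 10.203, Gold 7.104, Silver 1.520.
Rounding to the nearest integer: Red 5, Blue 13, Green 10, Gold 7, Silver 2 (total 37).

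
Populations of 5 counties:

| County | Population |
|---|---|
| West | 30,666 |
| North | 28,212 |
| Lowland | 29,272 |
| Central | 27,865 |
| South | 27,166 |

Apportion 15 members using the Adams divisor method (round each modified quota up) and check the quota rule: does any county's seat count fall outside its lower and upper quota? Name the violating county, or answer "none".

none

Standard quotas: West 3.213, North 2.956, Lowland 3.067, Central 2.919, South 2.846.
Adams allocation: West 3, North 3, Lowland 3, Central 3, South 3.
Every allocation lies between the lower and upper quota.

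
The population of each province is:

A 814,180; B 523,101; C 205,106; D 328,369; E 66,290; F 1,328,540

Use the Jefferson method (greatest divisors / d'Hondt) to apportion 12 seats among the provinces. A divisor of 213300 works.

With modified divisor 213300: modified quotas A 3.817, B 2.452, C 0.962, D 1.539, E 0.311, F 6.229.
Rounding down: A 3, B 2, C 0, D 1, E 0, F 6 (total 12).

A=3, B=2, C=0, D=1, E=0, F=6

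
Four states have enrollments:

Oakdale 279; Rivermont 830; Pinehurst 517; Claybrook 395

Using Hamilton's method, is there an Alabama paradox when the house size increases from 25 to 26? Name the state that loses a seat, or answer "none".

Oakdale

At 25 seats: Oakdale 4, Rivermont 10, Pinehurst 6, Claybrook 5.
At 26 seats: Oakdale 3, Rivermont 11, Pinehurst 7, Claybrook 5.
Oakdale drops from 4 to 3.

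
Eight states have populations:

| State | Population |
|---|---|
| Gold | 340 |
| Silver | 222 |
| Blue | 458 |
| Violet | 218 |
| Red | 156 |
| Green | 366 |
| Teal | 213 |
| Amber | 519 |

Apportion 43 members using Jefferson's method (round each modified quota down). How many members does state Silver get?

4

Standard divisor 2492/43 ≈ 57.953; standard quotas: Gold 5.867, Silver 3.831, Blue 7.903, Violet 3.762, Red 2.692, Green 6.315, Teal 3.675, Amber 8.955.
Rounding down gives 5, 3, 7, 3, 2, 6, 3, 8 = 37 seats, so the divisor must be adjusted.
With modified divisor 52.8: modified quotas Gold 6.439, Silver 4.205, Blue 8.674, Violet 4.129, Red 2.955, Green 6.932, Teal 4.034, Amber 9.830.
Rounding down: Gold 6, Silver 4, Blue 8, Violet 4, Red 2, Green 6, Teal 4, Amber 9 (total 43).
Silver receives 4.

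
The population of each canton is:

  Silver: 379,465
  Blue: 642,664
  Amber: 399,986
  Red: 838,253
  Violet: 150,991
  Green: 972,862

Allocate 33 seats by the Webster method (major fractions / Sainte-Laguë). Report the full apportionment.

Standard divisor 3384221/33 ≈ 102552.152; standard quotas: Silver 3.700, Blue 6.267, Amber 3.900, Red 8.174, Violet 1.472, Green 9.487.
Rounding to the nearest integer gives 4, 6, 4, 8, 1, 9 = 32 seats, so the divisor must be adjusted.
With modified divisor 102057: modified quotas Silver 3.718, Blue 6.297, Amber 3.919, Red 8.214, Violet 1.479, Green 9.533.
Rounding to the nearest integer: Silver 4, Blue 6, Amber 4, Red 8, Violet 1, Green 10 (total 33).

Silver 4, Blue 6, Amber 4, Red 8, Violet 1, Green 10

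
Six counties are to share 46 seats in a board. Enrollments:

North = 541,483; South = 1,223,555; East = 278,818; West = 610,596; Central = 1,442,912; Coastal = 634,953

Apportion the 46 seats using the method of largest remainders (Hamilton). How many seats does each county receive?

Standard divisor: 4732317 ÷ 46 ≈ 102876.457.
Standard quotas: North 5.2634, South 11.8934, East 2.7102, West 5.9352, Central 14.0257, Coastal 6.1720.
Lower quotas: North 5, South 11, East 2, West 5, Central 14, Coastal 6 (sum 43, leaving 3 seats).
Remainders in descending order: West 0.9352, South 0.8934, East 0.7102, North 0.2634, Coastal 0.1720, Central 0.0257.
Largest remainders: West, South, East receive the extra seats.

North 5, South 12, East 3, West 6, Central 14, Coastal 6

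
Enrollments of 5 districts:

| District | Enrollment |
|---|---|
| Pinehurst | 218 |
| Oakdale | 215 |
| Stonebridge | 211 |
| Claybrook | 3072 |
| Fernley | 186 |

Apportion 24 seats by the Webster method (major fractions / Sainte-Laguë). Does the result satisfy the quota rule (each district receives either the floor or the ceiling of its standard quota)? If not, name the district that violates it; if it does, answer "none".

Standard quotas: Pinehurst 1.341, Oakdale 1.322, Stonebridge 1.298, Claybrook 18.895, Fernley 1.144.
Webster allocation: Pinehurst 1, Oakdale 1, Stonebridge 1, Claybrook 20, Fernley 1.
Claybrook has quota 18.895 (lower 18, upper 19) but receives 20 — outside the quota interval.

Claybrook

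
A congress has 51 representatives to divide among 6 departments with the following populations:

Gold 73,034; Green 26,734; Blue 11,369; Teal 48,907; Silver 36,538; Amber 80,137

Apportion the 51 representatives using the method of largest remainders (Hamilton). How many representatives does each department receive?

Gold: 13, Green: 5, Blue: 2, Teal: 9, Silver: 7, Amber: 15

Standard divisor: 276719 ÷ 51 ≈ 5425.863.
Standard quotas: Gold 13.4603, Green 4.9271, Blue 2.0953, Teal 9.0137, Silver 6.7340, Amber 14.7694.
Lower quotas: Gold 13, Green 4, Blue 2, Teal 9, Silver 6, Amber 14 (sum 48, leaving 3 seats).
Remainders in descending order: Green 0.9271, Amber 0.7694, Silver 0.7340, Gold 0.4603, Blue 0.0953, Teal 0.0137.
Largest remainders: Green, Amber, Silver receive the extra seats.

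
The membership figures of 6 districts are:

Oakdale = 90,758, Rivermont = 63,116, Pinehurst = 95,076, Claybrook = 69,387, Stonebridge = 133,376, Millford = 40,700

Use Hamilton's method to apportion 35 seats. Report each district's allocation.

Total 492413; standard divisor 492413/35 ≈ 14068.943.
Standard quotas: Oakdale 6.4509, Rivermont 4.4862, Pinehurst 6.7579, Claybrook 4.9319, Stonebridge 9.4802, Millford 2.8929.
Lower quotas: Oakdale 6, Rivermont 4, Pinehurst 6, Claybrook 4, Stonebridge 9, Millford 2 (sum 31, leaving 4 seats).
Remainders in descending order: Claybrook 0.9319, Millford 0.8929, Pinehurst 0.7579, Rivermont 0.4862, Stonebridge 0.4802, Oakdale 0.4509.
Largest remainders: Claybrook, Millford, Pinehurst, Rivermont receive the extra seats.

Oakdale 6; Rivermont 5; Pinehurst 7; Claybrook 5; Stonebridge 9; Millford 3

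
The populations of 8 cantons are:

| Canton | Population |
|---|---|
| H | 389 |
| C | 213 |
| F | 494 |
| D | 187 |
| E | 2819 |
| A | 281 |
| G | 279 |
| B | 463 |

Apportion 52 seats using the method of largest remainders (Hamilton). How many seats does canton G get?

3

The standard divisor is 5125/52 ≈ 98.558.
Standard quotas: H 3.947, C 2.161, F 5.012, D 1.897, E 28.603, A 2.851, G 2.831, B 4.698.
Lower quotas: H 3, C 2, F 5, D 1, E 28, A 2, G 2, B 4 (sum 47, leaving 5 seats).
Remainders in descending order: H 0.947, D 0.897, A 0.851, G 0.831, B 0.698, E 0.603, C 0.161, F 0.012.
The surplus seats go to H, D, A, G, B.
G receives 3.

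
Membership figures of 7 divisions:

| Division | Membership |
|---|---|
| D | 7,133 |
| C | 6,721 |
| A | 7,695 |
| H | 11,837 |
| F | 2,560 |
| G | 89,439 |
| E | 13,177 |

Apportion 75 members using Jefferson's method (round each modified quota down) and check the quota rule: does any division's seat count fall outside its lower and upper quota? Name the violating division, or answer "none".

Standard quotas: D 3.861, C 3.638, A 4.165, H 6.407, F 1.386, G 48.411, E 7.132.
Jefferson allocation: D 4, C 3, A 4, H 6, F 1, G 50, E 7.
G has quota 48.411 (lower 48, upper 49) but receives 50 — outside the quota interval.

G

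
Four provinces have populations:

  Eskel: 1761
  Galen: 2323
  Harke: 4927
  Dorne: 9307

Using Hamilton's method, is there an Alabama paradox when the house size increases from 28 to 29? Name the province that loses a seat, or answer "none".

At 28 seats: Eskel 3, Galen 4, Harke 7, Dorne 14.
At 29 seats: Eskel 3, Galen 3, Harke 8, Dorne 15.
Galen drops from 4 to 3.

Galen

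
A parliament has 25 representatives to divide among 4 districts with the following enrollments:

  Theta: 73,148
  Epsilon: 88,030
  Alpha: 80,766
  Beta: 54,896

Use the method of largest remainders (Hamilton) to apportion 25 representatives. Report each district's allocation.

The standard divisor is 296840/25 ≈ 11873.6.
Standard quotas: Theta 6.1606, Epsilon 7.4139, Alpha 6.8021, Beta 4.6234.
Lower quotas: Theta 6, Epsilon 7, Alpha 6, Beta 4 (sum 23, leaving 2 seats).
Remainders in descending order: Alpha 0.8021, Beta 0.6234, Epsilon 0.4139, Theta 0.1606.
The surplus seats go to Alpha, Beta.

Theta=6; Epsilon=7; Alpha=7; Beta=5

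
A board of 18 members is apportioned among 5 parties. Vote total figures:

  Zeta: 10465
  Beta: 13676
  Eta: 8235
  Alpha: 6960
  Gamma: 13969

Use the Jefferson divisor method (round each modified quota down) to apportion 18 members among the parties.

Standard divisor 53305/18 ≈ 2961.389; standard quotas: Zeta 3.534, Beta 4.618, Eta 2.781, Alpha 2.350, Gamma 4.717.
Rounding down gives 3, 4, 2, 2, 4 = 15 seats, so the divisor must be adjusted.
With modified divisor 2700: modified quotas Zeta 3.876, Beta 5.065, Eta 3.050, Alpha 2.578, Gamma 5.174.
Rounding down: Zeta 3, Beta 5, Eta 3, Alpha 2, Gamma 5 (total 18).

Zeta 3, Beta 5, Eta 3, Alpha 2, Gamma 5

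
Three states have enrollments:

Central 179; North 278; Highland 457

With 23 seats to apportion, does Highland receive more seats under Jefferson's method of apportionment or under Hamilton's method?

Jefferson: Central 4, North 7, Highland 12.
Hamilton: Central 5, North 7, Highland 11.
Highland gets 12 under Jefferson and 11 under Hamilton.

Jefferson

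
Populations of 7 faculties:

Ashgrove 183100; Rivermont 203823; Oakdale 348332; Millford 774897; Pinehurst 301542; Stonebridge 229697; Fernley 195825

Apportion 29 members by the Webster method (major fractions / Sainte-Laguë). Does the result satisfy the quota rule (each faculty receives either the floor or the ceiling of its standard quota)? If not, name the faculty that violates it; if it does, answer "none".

none

Standard quotas: Ashgrove 2.373, Rivermont 2.642, Oakdale 4.515, Millford 10.045, Pinehurst 3.909, Stonebridge 2.977, Fernley 2.538.
Webster allocation: Ashgrove 2, Rivermont 3, Oakdale 4, Millford 10, Pinehurst 4, Stonebridge 3, Fernley 3.
Every allocation lies between the lower and upper quota.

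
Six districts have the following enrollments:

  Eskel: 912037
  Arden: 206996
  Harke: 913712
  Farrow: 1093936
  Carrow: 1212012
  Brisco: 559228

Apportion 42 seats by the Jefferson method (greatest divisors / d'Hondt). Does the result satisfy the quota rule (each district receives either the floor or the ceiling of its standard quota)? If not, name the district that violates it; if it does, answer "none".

Standard quotas: Eskel 7.821, Arden 1.775, Harke 7.835, Farrow 9.381, Carrow 10.393, Brisco 4.795.
Jefferson allocation: Eskel 8, Arden 1, Harke 8, Farrow 9, Carrow 11, Brisco 5.
Every allocation lies between the lower and upper quota.

none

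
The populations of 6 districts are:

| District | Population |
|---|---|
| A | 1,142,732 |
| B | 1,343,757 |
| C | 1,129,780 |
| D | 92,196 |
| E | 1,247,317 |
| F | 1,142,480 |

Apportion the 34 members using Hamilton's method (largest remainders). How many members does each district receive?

A 6; B 8; C 6; D 1; E 7; F 6

The standard divisor is 6098262/34 ≈ 179360.647.
Standard quotas: A 6.3711, B 7.4919, C 6.2989, D 0.5140, E 6.9542, F 6.3697.
Lower quotas: A 6, B 7, C 6, D 0, E 6, F 6 (sum 31, leaving 3 seats).
Remainders in descending order: E 0.9542, D 0.5140, B 0.4919, A 0.3711, F 0.3697, C 0.2989.
The surplus seats go to E, D, B.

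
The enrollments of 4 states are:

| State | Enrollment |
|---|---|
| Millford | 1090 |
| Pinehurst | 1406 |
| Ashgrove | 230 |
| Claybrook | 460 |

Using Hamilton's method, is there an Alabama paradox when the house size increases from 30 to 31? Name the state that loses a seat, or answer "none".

Claybrook

At 30 seats: Millford 10, Pinehurst 13, Ashgrove 2, Claybrook 5.
At 31 seats: Millford 11, Pinehurst 14, Ashgrove 2, Claybrook 4.
Claybrook drops from 5 to 4.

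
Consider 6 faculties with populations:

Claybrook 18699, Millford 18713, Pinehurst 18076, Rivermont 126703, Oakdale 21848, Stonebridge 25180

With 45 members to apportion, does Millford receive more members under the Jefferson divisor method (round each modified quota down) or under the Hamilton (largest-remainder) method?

Jefferson: Claybrook 3, Millford 3, Pinehurst 3, Rivermont 27, Oakdale 4, Stonebridge 5.
Hamilton: Claybrook 4, Millford 4, Pinehurst 3, Rivermont 25, Oakdale 4, Stonebridge 5.
Millford gets 3 under Jefferson and 4 under Hamilton.

Hamilton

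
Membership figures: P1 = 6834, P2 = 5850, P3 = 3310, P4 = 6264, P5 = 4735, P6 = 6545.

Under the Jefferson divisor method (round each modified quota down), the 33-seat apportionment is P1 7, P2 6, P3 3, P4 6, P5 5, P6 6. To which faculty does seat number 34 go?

P6

Priority for the next seat is population ÷ (current seats + 1).
Priorities: P1 854.250, P2 835.714, P3 827.500, P4 894.857, P5 789.167, P6 935.000.
Highest priority: P6.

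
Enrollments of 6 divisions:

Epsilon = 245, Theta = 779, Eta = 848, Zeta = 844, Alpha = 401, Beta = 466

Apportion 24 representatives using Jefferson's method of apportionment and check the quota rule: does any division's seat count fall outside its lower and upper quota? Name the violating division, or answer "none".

none

Standard quotas: Epsilon 1.641, Theta 5.218, Eta 5.680, Zeta 5.653, Alpha 2.686, Beta 3.121.
Jefferson allocation: Epsilon 1, Theta 5, Eta 6, Zeta 6, Alpha 3, Beta 3.
Every allocation lies between the lower and upper quota.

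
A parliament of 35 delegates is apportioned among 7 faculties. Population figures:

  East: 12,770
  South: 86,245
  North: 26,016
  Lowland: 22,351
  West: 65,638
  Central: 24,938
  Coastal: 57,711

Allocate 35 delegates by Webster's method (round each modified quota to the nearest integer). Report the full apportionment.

East=1, South=10, North=3, Lowland=3, West=8, Central=3, Coastal=7

Standard divisor 295669/35 ≈ 8447.686; standard quotas: East 1.512, South 10.209, North 3.080, Lowland 2.646, West 7.770, Central 2.952, Coastal 6.832.
Rounding to the nearest integer gives 2, 10, 3, 3, 8, 3, 7 = 36 seats, so the divisor must be adjusted.
With modified divisor 8630: modified quotas East 1.480, South 9.994, North 3.015, Lowland 2.590, West 7.606, Central 2.890, Coastal 6.687.
Rounding to the nearest integer: East 1, South 10, North 3, Lowland 3, West 8, Central 3, Coastal 7 (total 35).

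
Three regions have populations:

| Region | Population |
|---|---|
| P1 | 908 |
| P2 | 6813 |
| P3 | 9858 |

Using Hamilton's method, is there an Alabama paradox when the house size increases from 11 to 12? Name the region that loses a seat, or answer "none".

At 11 seats: P1 1, P2 4, P3 6.
At 12 seats: P1 0, P2 5, P3 7.
P1 drops from 1 to 0.

P1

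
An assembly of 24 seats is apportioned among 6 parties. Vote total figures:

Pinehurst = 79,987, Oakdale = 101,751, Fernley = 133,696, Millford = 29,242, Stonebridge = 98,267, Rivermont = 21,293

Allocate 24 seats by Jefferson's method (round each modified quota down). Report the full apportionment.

Standard divisor 464236/24 ≈ 19343.167; standard quotas: Pinehurst 4.135, Oakdale 5.260, Fernley 6.912, Millford 1.512, Stonebridge 5.080, Rivermont 1.101.
Rounding down gives 4, 5, 6, 1, 5, 1 = 22 seats, so the divisor must be adjusted.
With modified divisor 16800: modified quotas Pinehurst 4.761, Oakdale 6.057, Fernley 7.958, Millford 1.741, Stonebridge 5.849, Rivermont 1.267.
Rounding down: Pinehurst 4, Oakdale 6, Fernley 7, Millford 1, Stonebridge 5, Rivermont 1 (total 24).

Pinehurst 4, Oakdale 6, Fernley 7, Millford 1, Stonebridge 5, Rivermont 1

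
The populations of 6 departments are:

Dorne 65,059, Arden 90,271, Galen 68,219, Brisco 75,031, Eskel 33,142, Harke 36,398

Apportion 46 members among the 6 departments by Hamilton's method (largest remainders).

Total 368120; standard divisor 368120/46 ≈ 8002.609.
Standard quotas: Dorne 8.1297, Arden 11.2802, Galen 8.5246, Brisco 9.3758, Eskel 4.1414, Harke 4.5483.
Lower quotas: Dorne 8, Arden 11, Galen 8, Brisco 9, Eskel 4, Harke 4 (sum 44, leaving 2 seats).
Remainders in descending order: Harke 0.5483, Galen 0.5246, Brisco 0.3758, Arden 0.2802, Eskel 0.1414, Dorne 0.1297.
The surplus seats go to Harke, Galen.

Dorne=8, Arden=11, Galen=9, Brisco=9, Eskel=4, Harke=5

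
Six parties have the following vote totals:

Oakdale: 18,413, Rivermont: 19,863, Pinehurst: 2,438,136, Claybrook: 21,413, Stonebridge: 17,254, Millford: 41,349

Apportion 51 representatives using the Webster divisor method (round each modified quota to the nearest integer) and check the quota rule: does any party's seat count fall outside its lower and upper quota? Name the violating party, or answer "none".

Standard quotas: Oakdale 0.367, Rivermont 0.396, Pinehurst 48.640, Claybrook 0.427, Stonebridge 0.344, Millford 0.825.
Webster allocation: Oakdale 0, Rivermont 0, Pinehurst 50, Claybrook 0, Stonebridge 0, Millford 1.
Pinehurst has quota 48.640 (lower 48, upper 49) but receives 50 — outside the quota interval.

Pinehurst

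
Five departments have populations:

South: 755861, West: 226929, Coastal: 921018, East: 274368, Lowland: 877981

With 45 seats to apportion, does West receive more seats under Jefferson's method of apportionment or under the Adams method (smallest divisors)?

Adams

Jefferson: South 11, West 3, Coastal 14, East 4, Lowland 13.
Adams: South 11, West 4, Coastal 13, East 4, Lowland 13.
West gets 3 under Jefferson and 4 under Adams.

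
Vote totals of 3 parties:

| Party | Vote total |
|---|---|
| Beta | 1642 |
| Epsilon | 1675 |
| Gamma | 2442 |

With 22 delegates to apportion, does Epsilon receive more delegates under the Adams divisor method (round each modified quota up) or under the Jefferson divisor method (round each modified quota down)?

Adams

Adams: Beta 6, Epsilon 7, Gamma 9.
Jefferson: Beta 6, Epsilon 6, Gamma 10.
Epsilon gets 7 under Adams and 6 under Jefferson.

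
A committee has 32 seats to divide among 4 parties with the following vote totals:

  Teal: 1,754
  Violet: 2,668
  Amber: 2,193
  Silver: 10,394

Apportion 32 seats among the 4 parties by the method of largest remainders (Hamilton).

Total 17009; standard divisor 17009/32 ≈ 531.531.
Standard quotas: Teal 3.2999, Violet 5.0195, Amber 4.1258, Silver 19.5548.
Lower quotas: Teal 3, Violet 5, Amber 4, Silver 19 (sum 31, leaving 1 seat).
Remainders in descending order: Silver 0.5548, Teal 0.2999, Amber 0.1258, Violet 0.0195.
Largest remainder: Silver receives the extra seat.

Teal 3, Violet 5, Amber 4, Silver 20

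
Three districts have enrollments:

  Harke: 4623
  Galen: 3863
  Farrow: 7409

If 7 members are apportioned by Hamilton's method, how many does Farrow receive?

3

Standard divisor: 15895 ÷ 7 ≈ 2270.714.
Standard quotas: Harke 2.0359, Galen 1.7012, Farrow 3.2628.
Lower quotas: Harke 2, Galen 1, Farrow 3 (sum 6, leaving 1 seat).
Remainders in descending order: Galen 0.7012, Farrow 0.2628, Harke 0.0359.
The surplus seat goes to Galen.
Farrow receives 3.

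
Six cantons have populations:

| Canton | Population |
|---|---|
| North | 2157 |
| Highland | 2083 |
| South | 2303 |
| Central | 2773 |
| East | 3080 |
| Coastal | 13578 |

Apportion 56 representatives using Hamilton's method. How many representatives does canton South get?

Standard divisor: 25974 ÷ 56 ≈ 463.821.
Standard quotas: North 4.6505, Highland 4.4910, South 4.9653, Central 5.9786, East 6.6405, Coastal 29.2742.
Lower quotas: North 4, Highland 4, South 4, Central 5, East 6, Coastal 29 (sum 52, leaving 4 seats).
Remainders in descending order: Central 0.9786, South 0.9653, North 0.6505, East 0.6405, Highland 0.4910, Coastal 0.2742.
The surplus seats go to Central, South, North, East.
South receives 5.

5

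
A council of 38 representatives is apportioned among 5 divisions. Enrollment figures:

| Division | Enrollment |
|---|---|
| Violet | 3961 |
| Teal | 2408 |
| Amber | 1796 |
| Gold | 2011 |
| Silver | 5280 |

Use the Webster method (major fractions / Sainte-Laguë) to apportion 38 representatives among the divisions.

Standard divisor 15456/38 ≈ 406.737; standard quotas: Violet 9.738, Teal 5.920, Amber 4.416, Gold 4.944, Silver 12.981.
Rounding to the nearest integer gives Violet 10, Teal 6, Amber 4, Gold 5, Silver 13 — total 38, matching the house size, so no adjustment is needed.

Violet 10, Teal 6, Amber 4, Gold 5, Silver 13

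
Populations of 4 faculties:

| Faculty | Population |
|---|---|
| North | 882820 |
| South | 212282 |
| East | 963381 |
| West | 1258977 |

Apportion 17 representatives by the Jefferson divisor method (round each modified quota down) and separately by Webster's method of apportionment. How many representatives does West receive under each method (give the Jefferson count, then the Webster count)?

Jefferson: North 4, South 1, East 5, West 7.
Webster: North 5, South 1, East 5, West 6.
West gets 7 under Jefferson and 6 under Webster.

7 and 6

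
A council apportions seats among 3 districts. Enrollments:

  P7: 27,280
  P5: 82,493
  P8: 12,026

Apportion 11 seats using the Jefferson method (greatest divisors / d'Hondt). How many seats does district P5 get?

8

Standard divisor 121799/11 ≈ 11072.636; standard quotas: P7 2.464, P5 7.450, P8 1.086.
Rounding down gives 2, 7, 1 = 10 seats, so the divisor must be adjusted.
With modified divisor 9700: modified quotas P7 2.812, P5 8.504, P8 1.240.
Rounding down: P7 2, P5 8, P8 1 (total 11).
P5 receives 8.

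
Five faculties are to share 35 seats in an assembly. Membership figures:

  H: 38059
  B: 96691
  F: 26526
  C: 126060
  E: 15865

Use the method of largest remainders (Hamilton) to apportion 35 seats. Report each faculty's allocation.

The standard divisor is 303201/35 ≈ 8662.886.
Standard quotas: H 4.3933, B 11.1615, F 3.0620, C 14.5517, E 1.8314.
Lower quotas: H 4, B 11, F 3, C 14, E 1 (sum 33, leaving 2 seats).
Remainders in descending order: E 0.8314, C 0.5517, H 0.3933, B 0.1615, F 0.0620.
The surplus seats go to E, C.

H 4, B 11, F 3, C 15, E 2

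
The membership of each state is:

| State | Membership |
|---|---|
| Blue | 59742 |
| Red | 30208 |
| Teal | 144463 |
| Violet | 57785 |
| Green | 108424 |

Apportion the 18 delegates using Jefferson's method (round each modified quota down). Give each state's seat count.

Blue=3, Red=1, Teal=7, Violet=2, Green=5

Standard divisor 400622/18 ≈ 22256.778; standard quotas: Blue 2.684, Red 1.357, Teal 6.491, Violet 2.596, Green 4.872.
Rounding down gives 2, 1, 6, 2, 4 = 15 seats, so the divisor must be adjusted.
With modified divisor 19600: modified quotas Blue 3.048, Red 1.541, Teal 7.371, Violet 2.948, Green 5.532.
Rounding down: Blue 3, Red 1, Teal 7, Violet 2, Green 5 (total 18).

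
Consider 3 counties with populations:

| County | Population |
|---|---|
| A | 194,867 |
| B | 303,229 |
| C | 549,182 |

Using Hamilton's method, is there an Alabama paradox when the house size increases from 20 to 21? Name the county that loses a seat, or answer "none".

none

At 20 seats: A 4, B 6, C 10.
At 21 seats: A 4, B 6, C 11.
No county's allocation decreased.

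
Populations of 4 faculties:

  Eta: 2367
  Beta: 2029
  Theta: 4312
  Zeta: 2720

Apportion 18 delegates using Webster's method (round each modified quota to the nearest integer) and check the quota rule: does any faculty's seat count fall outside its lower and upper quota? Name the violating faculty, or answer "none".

Standard quotas: Eta 3.728, Beta 3.196, Theta 6.792, Zeta 4.284.
Webster allocation: Eta 4, Beta 3, Theta 7, Zeta 4.
Every allocation lies between the lower and upper quota.

none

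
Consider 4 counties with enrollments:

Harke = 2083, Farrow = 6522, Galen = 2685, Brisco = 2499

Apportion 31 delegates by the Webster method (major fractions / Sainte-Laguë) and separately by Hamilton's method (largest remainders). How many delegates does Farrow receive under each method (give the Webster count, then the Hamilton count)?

14 and 15

Webster: Harke 5, Farrow 14, Galen 6, Brisco 6.
Hamilton: Harke 5, Farrow 15, Galen 6, Brisco 5.
Farrow gets 14 under Webster and 15 under Hamilton.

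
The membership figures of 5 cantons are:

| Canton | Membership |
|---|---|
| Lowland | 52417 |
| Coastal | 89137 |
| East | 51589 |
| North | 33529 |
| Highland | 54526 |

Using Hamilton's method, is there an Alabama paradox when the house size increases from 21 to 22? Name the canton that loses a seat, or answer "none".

none

At 21 seats: Lowland 4, Coastal 7, East 4, North 2, Highland 4.
At 22 seats: Lowland 4, Coastal 7, East 4, North 3, Highland 4.
No canton's allocation decreased.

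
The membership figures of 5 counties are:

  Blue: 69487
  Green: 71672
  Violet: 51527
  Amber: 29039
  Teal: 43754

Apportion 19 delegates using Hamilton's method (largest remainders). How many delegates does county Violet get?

4

The standard divisor is 265479/19 ≈ 13972.579.
Standard quotas: Blue 4.9731, Green 5.1295, Violet 3.6877, Amber 2.0783, Teal 3.1314.
Lower quotas: Blue 4, Green 5, Violet 3, Amber 2, Teal 3 (sum 17, leaving 2 seats).
Remainders in descending order: Blue 0.9731, Violet 0.6877, Teal 0.1314, Green 0.1295, Amber 0.0783.
The surplus seats go to Blue, Violet.
Violet receives 4.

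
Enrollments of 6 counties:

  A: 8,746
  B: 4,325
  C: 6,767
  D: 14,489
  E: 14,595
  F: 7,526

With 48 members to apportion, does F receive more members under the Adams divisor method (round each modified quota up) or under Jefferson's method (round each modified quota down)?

Adams: A 7, B 4, C 6, D 12, E 12, F 7.
Jefferson: A 7, B 3, C 6, D 13, E 13, F 6.
F gets 7 under Adams and 6 under Jefferson.

Adams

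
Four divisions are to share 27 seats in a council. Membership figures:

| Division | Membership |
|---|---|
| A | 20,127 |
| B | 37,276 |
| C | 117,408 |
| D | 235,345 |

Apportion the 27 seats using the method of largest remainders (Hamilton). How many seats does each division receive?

A 1; B 2; C 8; D 16

The standard divisor is 410156/27 ≈ 15190.963.
Standard quotas: A 1.3249, B 2.4538, C 7.7288, D 15.4924.
Lower quotas: A 1, B 2, C 7, D 15 (sum 25, leaving 2 seats).
Remainders in descending order: C 0.7288, D 0.4924, B 0.4538, A 0.3249.
The surplus seats go to C, D.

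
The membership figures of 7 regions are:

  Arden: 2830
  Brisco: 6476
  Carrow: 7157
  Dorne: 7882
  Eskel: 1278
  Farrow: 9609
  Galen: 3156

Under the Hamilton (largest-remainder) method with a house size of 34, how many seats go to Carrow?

Standard divisor: 38388 ÷ 34 ≈ 1129.059.
Standard quotas: Arden 2.5065, Brisco 5.7358, Carrow 6.3389, Dorne 6.9810, Eskel 1.1319, Farrow 8.5106, Galen 2.7952.
Lower quotas: Arden 2, Brisco 5, Carrow 6, Dorne 6, Eskel 1, Farrow 8, Galen 2 (sum 30, leaving 4 seats).
Remainders in descending order: Dorne 0.9810, Galen 0.7952, Brisco 0.7358, Farrow 0.5106, Arden 0.5065, Carrow 0.3389, Eskel 0.1319.
Largest remainders: Dorne, Galen, Brisco, Farrow receive the extra seats.
Carrow receives 6.

6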